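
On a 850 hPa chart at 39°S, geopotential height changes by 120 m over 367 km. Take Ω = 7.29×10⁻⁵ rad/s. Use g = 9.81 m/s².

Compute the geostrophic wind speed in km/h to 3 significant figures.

Coriolis parameter at 39°S:
f = 2Ω sin φ = 2 × 7.29×10⁻⁵ × sin 39° = 9.18×10⁻⁵ s⁻¹
Height gradient: |∂Z/∂n| = 120 m / 367000 m = 3.27×10⁻⁴
On a pressure surface, geostrophic balance gives V_g = (g/f)|∂Z/∂n|:
V_g = 9.81 × 3.27×10⁻⁴ / 9.18×10⁻⁵ = 35.0 m/s
Converting: 35.0 m/s × 3.6 = 126 km/h

126 km/h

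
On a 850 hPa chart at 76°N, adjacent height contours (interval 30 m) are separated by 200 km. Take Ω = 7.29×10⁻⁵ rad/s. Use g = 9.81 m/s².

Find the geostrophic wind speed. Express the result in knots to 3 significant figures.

20.2 knots

Coriolis parameter at 76°N:
f = 2Ω sin φ = 2 × 7.29×10⁻⁵ × sin 76° = 1.41×10⁻⁴ s⁻¹
Height gradient: |∂Z/∂n| = 30 m / 200000 m = 1.50×10⁻⁴
On a pressure surface, geostrophic balance gives V_g = (g/f)|∂Z/∂n|:
V_g = 9.81 × 1.50×10⁻⁴ / 1.41×10⁻⁴ = 10.4 m/s
Converting: 10.4 m/s × 1.944 = 20.2 knots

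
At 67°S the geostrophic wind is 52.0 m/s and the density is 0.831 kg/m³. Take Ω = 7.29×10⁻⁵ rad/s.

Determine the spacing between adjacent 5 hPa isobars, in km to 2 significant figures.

86 km

Coriolis parameter at 67°S:
f = 2Ω sin φ = 2 × 7.29×10⁻⁵ × sin 67° = 1.34×10⁻⁴ s⁻¹
Geostrophic balance rearranged: |∂P/∂n| = f ρ V_g
|∂P/∂n| = 1.34×10⁻⁴ × 0.831 × 52.0 = 5.80×10⁻³ Pa/m
Isobar spacing: Δn = ΔP/|∂P/∂n| = 500 Pa / 5.80×10⁻³ Pa/m = 86215 m ≈ 86 km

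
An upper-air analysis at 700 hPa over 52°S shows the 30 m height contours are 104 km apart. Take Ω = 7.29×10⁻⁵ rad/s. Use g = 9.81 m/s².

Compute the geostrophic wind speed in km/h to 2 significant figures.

Coriolis parameter at 52°S:
f = 2Ω sin φ = 2 × 7.29×10⁻⁵ × sin 52° = 1.15×10⁻⁴ s⁻¹
Height gradient: |∂Z/∂n| = 30 m / 104000 m = 2.88×10⁻⁴
On a pressure surface, geostrophic balance gives V_g = (g/f)|∂Z/∂n|:
V_g = 9.81 × 2.88×10⁻⁴ / 1.15×10⁻⁴ = 24.6 m/s
Converting: 24.6 m/s × 3.6 = 89 km/h

89 km/h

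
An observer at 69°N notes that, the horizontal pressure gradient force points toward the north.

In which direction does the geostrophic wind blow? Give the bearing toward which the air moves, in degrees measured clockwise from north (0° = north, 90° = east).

090°

The pressure-gradient force points toward the north (bearing 000°).
Geostrophic balance: in the Northern Hemisphere the Coriolis force deflects motion to the right, so the geostrophic wind blows 90° to the right of the pressure-gradient force (low pressure on the left).
Rotating 000° by 90° clockwise gives 090° — the wind blows toward the east.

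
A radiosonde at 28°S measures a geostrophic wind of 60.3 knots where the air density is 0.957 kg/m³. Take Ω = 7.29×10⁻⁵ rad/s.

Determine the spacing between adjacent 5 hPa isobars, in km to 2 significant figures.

Coriolis parameter at 28°S:
f = 2Ω sin φ = 2 × 7.29×10⁻⁵ × sin 28° = 6.84×10⁻⁵ s⁻¹
Wind speed in SI: 60.3 knots = 31.0 m/s
Geostrophic balance rearranged: |∂P/∂n| = f ρ V_g
|∂P/∂n| = 6.84×10⁻⁵ × 0.957 × 31.0 = 2.03×10⁻³ Pa/m
Isobar spacing: Δn = ΔP/|∂P/∂n| = 500 Pa / 2.03×10⁻³ Pa/m = 246057 m ≈ 250 km

250 km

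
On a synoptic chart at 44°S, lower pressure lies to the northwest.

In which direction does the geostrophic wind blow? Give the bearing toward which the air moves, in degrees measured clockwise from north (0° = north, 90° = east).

The pressure-gradient force points toward the northwest (bearing 315°).
Geostrophic balance: in the Southern Hemisphere the Coriolis force deflects motion to the left, so the geostrophic wind blows 90° to the left of the pressure-gradient force (low pressure on the right).
Rotating 315° by 90° counterclockwise gives 225° — the wind blows toward the southwest.

225°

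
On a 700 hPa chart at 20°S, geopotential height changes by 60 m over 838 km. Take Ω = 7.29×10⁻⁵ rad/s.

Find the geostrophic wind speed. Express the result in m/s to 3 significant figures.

Coriolis parameter at 20°S:
f = 2Ω sin φ = 2 × 7.29×10⁻⁵ × sin 20° = 4.99×10⁻⁵ s⁻¹
Height gradient: |∂Z/∂n| = 60 m / 838000 m = 7.16×10⁻⁵
On a pressure surface, geostrophic balance gives V_g = (g/f)|∂Z/∂n|:
V_g = 9.81 × 7.16×10⁻⁵ / 4.99×10⁻⁵ = 14.1 m/s

14.1 m/s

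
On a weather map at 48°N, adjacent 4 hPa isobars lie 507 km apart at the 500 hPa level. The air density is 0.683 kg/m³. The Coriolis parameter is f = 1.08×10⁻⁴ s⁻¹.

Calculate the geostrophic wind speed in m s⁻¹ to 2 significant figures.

Pressure gradient: |∂P/∂n| = 400 Pa / 507000 m = 7.89×10⁻⁴ Pa/m
Geostrophic balance (pressure-gradient force = Coriolis force):
V_g = (1/(fρ)) |∂P/∂n| = 7.89×10⁻⁴ / (1.08×10⁻⁴ × 0.683) = 10.7 m/s

11 m s⁻¹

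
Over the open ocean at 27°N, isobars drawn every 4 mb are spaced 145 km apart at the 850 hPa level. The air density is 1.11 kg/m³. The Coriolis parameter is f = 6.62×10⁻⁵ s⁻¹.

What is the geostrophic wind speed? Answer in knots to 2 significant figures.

73 knots

Pressure gradient: |∂P/∂n| = 400 Pa / 145000 m = 2.76×10⁻³ Pa/m
Geostrophic balance (pressure-gradient force = Coriolis force):
V_g = (1/(fρ)) |∂P/∂n| = 2.76×10⁻³ / (6.62×10⁻⁵ × 1.11) = 37.5 m/s
Converting: 37.5 m/s × 1.944 = 73 knots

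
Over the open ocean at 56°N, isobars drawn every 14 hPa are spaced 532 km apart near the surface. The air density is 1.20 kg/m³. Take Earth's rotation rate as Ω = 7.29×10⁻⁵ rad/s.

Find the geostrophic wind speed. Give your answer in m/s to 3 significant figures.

Coriolis parameter at 56°N:
f = 2Ω sin φ = 2 × 7.29×10⁻⁵ × sin 56° = 1.21×10⁻⁴ s⁻¹
Pressure gradient: |∂P/∂n| = 1400 Pa / 532000 m = 2.63×10⁻³ Pa/m
Geostrophic balance (pressure-gradient force = Coriolis force):
V_g = (1/(fρ)) |∂P/∂n| = 2.63×10⁻³ / (1.21×10⁻⁴ × 1.20) = 18.1 m/s

18.1 m/s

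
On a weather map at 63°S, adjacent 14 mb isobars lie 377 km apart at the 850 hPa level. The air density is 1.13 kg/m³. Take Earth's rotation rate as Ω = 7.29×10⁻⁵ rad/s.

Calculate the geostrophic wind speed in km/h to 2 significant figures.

Coriolis parameter at 63°S:
f = 2Ω sin φ = 2 × 7.29×10⁻⁵ × sin 63° = 1.30×10⁻⁴ s⁻¹
Pressure gradient: |∂P/∂n| = 1400 Pa / 377000 m = 3.71×10⁻³ Pa/m
Geostrophic balance (pressure-gradient force = Coriolis force):
V_g = (1/(fρ)) |∂P/∂n| = 3.71×10⁻³ / (1.30×10⁻⁴ × 1.13) = 25.3 m/s
Converting: 25.3 m/s × 3.6 = 91 km/h

91 km/h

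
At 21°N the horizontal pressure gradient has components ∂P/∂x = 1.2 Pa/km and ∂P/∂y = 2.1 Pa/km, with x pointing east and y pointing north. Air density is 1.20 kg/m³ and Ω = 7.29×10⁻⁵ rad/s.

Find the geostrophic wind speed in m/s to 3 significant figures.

Coriolis parameter at 21°N:
f = 2Ω sin φ = 2 × 7.29×10⁻⁵ × sin 21° = 5.23×10⁻⁵ s⁻¹
Component geostrophic relations (x east, y north):
u_g = −(1/(fρ)) ∂P/∂y,  v_g = (1/(fρ)) ∂P/∂x
u_g = −(2.1×10⁻³)/(5.23×10⁻⁵ × 1.20) = −33.5 m/s;  v_g = (1.2×10⁻³)/(5.23×10⁻⁵ × 1.20) = 19.1 m/s
|V_g| = √(u_g² + v_g²) = 38.6 m/s

38.6 m/s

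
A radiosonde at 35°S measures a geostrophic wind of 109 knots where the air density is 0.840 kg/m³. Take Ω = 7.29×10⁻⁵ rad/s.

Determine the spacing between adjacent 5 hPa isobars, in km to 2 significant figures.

130 km

Coriolis parameter at 35°S:
f = 2Ω sin φ = 2 × 7.29×10⁻⁵ × sin 35° = 8.36×10⁻⁵ s⁻¹
Wind speed in SI: 109 knots = 56.1 m/s
Geostrophic balance rearranged: |∂P/∂n| = f ρ V_g
|∂P/∂n| = 8.36×10⁻⁵ × 0.840 × 56.1 = 3.94×10⁻³ Pa/m
Isobar spacing: Δn = ΔP/|∂P/∂n| = 500 Pa / 3.94×10⁻³ Pa/m = 126934 m ≈ 130 km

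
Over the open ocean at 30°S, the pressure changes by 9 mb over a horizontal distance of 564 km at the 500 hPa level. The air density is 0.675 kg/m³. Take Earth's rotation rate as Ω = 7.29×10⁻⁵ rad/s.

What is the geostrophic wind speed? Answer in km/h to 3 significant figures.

Coriolis parameter at 30°S:
f = 2Ω sin φ = 2 × 7.29×10⁻⁵ × sin 30° = 7.29×10⁻⁵ s⁻¹
Pressure gradient: |∂P/∂n| = 900 Pa / 564000 m = 1.60×10⁻³ Pa/m
Geostrophic balance (pressure-gradient force = Coriolis force):
V_g = (1/(fρ)) |∂P/∂n| = 1.60×10⁻³ / (7.29×10⁻⁵ × 0.675) = 32.4 m/s
Converting: 32.4 m/s × 3.6 = 117 km/h

117 km/h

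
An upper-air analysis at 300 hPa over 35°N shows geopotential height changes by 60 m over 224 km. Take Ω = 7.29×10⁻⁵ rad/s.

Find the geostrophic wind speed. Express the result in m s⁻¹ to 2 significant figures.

31 m s⁻¹

Coriolis parameter at 35°N:
f = 2Ω sin φ = 2 × 7.29×10⁻⁵ × sin 35° = 8.36×10⁻⁵ s⁻¹
Height gradient: |∂Z/∂n| = 60 m / 224000 m = 2.68×10⁻⁴
On a pressure surface, geostrophic balance gives V_g = (g/f)|∂Z/∂n|:
V_g = 9.81 × 2.68×10⁻⁴ / 8.36×10⁻⁵ = 31.4 m/s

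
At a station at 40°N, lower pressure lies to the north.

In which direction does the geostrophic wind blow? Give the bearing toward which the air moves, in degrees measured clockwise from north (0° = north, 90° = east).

The pressure-gradient force points toward the north (bearing 000°).
Geostrophic balance: in the Northern Hemisphere the Coriolis force deflects motion to the right, so the geostrophic wind blows 90° to the right of the pressure-gradient force (low pressure on the left).
Rotating 000° by 90° clockwise gives 090° — the wind blows toward the east.

090°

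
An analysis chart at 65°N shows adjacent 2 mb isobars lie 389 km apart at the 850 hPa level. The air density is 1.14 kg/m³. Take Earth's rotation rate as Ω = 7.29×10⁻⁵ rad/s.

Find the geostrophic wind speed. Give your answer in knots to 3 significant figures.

Coriolis parameter at 65°N:
f = 2Ω sin φ = 2 × 7.29×10⁻⁵ × sin 65° = 1.32×10⁻⁴ s⁻¹
Pressure gradient: |∂P/∂n| = 200 Pa / 389000 m = 5.14×10⁻⁴ Pa/m
Geostrophic balance (pressure-gradient force = Coriolis force):
V_g = (1/(fρ)) |∂P/∂n| = 5.14×10⁻⁴ / (1.32×10⁻⁴ × 1.14) = 3.41 m/s
Converting: 3.41 m/s × 1.944 = 6.63 knots

6.63 knots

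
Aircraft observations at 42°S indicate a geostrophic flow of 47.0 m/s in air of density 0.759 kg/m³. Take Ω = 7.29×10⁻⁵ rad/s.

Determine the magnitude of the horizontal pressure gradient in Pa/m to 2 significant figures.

Coriolis parameter at 42°S:
f = 2Ω sin φ = 2 × 7.29×10⁻⁵ × sin 42° = 9.76×10⁻⁵ s⁻¹
Geostrophic balance rearranged: |∂P/∂n| = f ρ V_g
|∂P/∂n| = 9.76×10⁻⁵ × 0.759 × 47.0 = 3.48×10⁻³ Pa/m

3.5×10⁻³ Pa/m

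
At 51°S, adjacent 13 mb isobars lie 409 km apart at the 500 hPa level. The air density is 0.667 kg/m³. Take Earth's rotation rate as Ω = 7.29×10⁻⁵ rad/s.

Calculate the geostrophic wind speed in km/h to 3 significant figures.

Coriolis parameter at 51°S:
f = 2Ω sin φ = 2 × 7.29×10⁻⁵ × sin 51° = 1.13×10⁻⁴ s⁻¹
Pressure gradient: |∂P/∂n| = 1300 Pa / 409000 m = 3.18×10⁻³ Pa/m
Geostrophic balance (pressure-gradient force = Coriolis force):
V_g = (1/(fρ)) |∂P/∂n| = 3.18×10⁻³ / (1.13×10⁻⁴ × 0.667) = 42.1 m/s
Converting: 42.1 m/s × 3.6 = 151 km/h

151 km/h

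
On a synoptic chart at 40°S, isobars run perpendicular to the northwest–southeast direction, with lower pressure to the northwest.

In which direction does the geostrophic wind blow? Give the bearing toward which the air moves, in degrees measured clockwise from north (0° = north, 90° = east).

The pressure-gradient force points toward the northwest (bearing 315°).
Geostrophic balance: in the Southern Hemisphere the Coriolis force deflects motion to the left, so the geostrophic wind blows 90° to the left of the pressure-gradient force (low pressure on the right).
Rotating 315° by 90° counterclockwise gives 225° — the wind blows toward the southwest.

225°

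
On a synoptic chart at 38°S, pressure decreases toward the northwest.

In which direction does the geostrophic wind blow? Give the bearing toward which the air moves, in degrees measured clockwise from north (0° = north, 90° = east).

The pressure-gradient force points toward the northwest (bearing 315°).
Geostrophic balance: in the Southern Hemisphere the Coriolis force deflects motion to the left, so the geostrophic wind blows 90° to the left of the pressure-gradient force (low pressure on the right).
Rotating 315° by 90° counterclockwise gives 225° — the wind blows toward the southwest.

225°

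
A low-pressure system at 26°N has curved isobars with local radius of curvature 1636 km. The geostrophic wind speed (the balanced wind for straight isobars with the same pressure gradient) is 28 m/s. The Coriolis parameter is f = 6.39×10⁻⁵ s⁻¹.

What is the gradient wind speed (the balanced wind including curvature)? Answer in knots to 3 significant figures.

Around a low, centrifugal force acts outward with Coriolis, so pressure-gradient force balances both:
(1/ρ)|∂P/∂n| = fV + V²/R  →  V² + fR·V − fR·V_g = 0
With fR = 6.39×10⁻⁵ × 1636×10³ m = 105 m/s:
V = [−fR + √((fR)² + 4 fR V_g)]/2 = [−105 + √(105² + 4×105×28)]/2 = 23 m/s
Subgeostrophic (V < V_g = 28 m/s), as expected around a low.
Converting: 23 m/s × 1.944 = 44.6 knots

44.6 knots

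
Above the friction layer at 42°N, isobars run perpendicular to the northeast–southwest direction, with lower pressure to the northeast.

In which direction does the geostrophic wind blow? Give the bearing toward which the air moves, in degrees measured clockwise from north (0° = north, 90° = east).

135°

The pressure-gradient force points toward the northeast (bearing 045°).
Geostrophic balance: in the Northern Hemisphere the Coriolis force deflects motion to the right, so the geostrophic wind blows 90° to the right of the pressure-gradient force (low pressure on the left).
Rotating 045° by 90° clockwise gives 135° — the wind blows toward the southeast.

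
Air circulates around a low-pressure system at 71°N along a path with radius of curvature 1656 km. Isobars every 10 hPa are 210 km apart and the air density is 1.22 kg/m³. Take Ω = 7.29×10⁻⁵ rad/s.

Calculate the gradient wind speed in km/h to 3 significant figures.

Coriolis parameter at 71°N:
f = 2Ω sin φ = 2 × 7.29×10⁻⁵ × sin 71° = 1.38×10⁻⁴ s⁻¹
Pressure gradient: |∂P/∂n| = 1000 Pa / 210000 m = 4.76×10⁻³ Pa/m
Geostrophic speed: V_g = |∂P/∂n|/(fρ) = 4.76×10⁻³/(1.38×10⁻⁴ × 1.22) = 28.3 m/s
Around a low, centrifugal force acts outward with Coriolis, so pressure-gradient force balances both:
(1/ρ)|∂P/∂n| = fV + V²/R  →  V² + fR·V − fR·V_g = 0
With fR = 1.38×10⁻⁴ × 1656×10³ m = 228 m/s:
V = [−fR + √((fR)² + 4 fR V_g)]/2 = [−228 + √(228² + 4×228×28.3)]/2 = 25.5 m/s
Subgeostrophic (V < V_g = 28.3 m/s), as expected around a low.
Converting: 25.5 m/s × 3.6 = 91.7 km/h

91.7 km/h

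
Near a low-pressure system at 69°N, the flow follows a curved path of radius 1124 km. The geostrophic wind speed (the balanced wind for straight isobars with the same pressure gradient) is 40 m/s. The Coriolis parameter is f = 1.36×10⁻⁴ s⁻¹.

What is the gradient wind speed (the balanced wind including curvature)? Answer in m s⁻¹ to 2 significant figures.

Around a low, centrifugal force acts outward with Coriolis, so pressure-gradient force balances both:
(1/ρ)|∂P/∂n| = fV + V²/R  →  V² + fR·V − fR·V_g = 0
With fR = 1.36×10⁻⁴ × 1124×10³ m = 153 m/s:
V = [−fR + √((fR)² + 4 fR V_g)]/2 = [−153 + √(153² + 4×153×40)]/2 = 32.9 m/s
Subgeostrophic (V < V_g = 40 m/s), as expected around a low.

33 m s⁻¹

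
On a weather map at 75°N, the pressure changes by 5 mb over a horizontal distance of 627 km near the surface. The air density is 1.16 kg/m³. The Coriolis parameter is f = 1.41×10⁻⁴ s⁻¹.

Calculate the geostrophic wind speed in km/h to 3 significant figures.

17.6 km/h

Pressure gradient: |∂P/∂n| = 500 Pa / 627000 m = 7.97×10⁻⁴ Pa/m
Geostrophic balance (pressure-gradient force = Coriolis force):
V_g = (1/(fρ)) |∂P/∂n| = 7.97×10⁻⁴ / (1.41×10⁻⁴ × 1.16) = 4.88 m/s
Converting: 4.88 m/s × 3.6 = 17.6 km/h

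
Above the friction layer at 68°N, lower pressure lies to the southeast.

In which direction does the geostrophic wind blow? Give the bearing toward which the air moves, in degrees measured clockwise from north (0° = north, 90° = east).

225°

The pressure-gradient force points toward the southeast (bearing 135°).
Geostrophic balance: in the Northern Hemisphere the Coriolis force deflects motion to the right, so the geostrophic wind blows 90° to the right of the pressure-gradient force (low pressure on the left).
Rotating 135° by 90° clockwise gives 225° — the wind blows toward the southwest.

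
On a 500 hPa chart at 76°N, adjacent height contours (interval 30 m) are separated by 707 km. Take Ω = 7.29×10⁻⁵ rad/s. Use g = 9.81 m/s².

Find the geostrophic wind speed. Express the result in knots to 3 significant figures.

5.72 knots

Coriolis parameter at 76°N:
f = 2Ω sin φ = 2 × 7.29×10⁻⁵ × sin 76° = 1.41×10⁻⁴ s⁻¹
Height gradient: |∂Z/∂n| = 30 m / 707000 m = 4.24×10⁻⁵
On a pressure surface, geostrophic balance gives V_g = (g/f)|∂Z/∂n|:
V_g = 9.81 × 4.24×10⁻⁵ / 1.41×10⁻⁴ = 2.94 m/s
Converting: 2.94 m/s × 1.944 = 5.72 knots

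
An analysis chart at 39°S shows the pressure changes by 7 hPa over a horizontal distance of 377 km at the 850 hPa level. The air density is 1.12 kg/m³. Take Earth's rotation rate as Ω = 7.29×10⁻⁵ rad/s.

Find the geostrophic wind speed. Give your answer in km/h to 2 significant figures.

65 km/h

Coriolis parameter at 39°S:
f = 2Ω sin φ = 2 × 7.29×10⁻⁵ × sin 39° = 9.18×10⁻⁵ s⁻¹
Pressure gradient: |∂P/∂n| = 700 Pa / 377000 m = 1.86×10⁻³ Pa/m
Geostrophic balance (pressure-gradient force = Coriolis force):
V_g = (1/(fρ)) |∂P/∂n| = 1.86×10⁻³ / (9.18×10⁻⁵ × 1.12) = 18.1 m/s
Converting: 18.1 m/s × 3.6 = 65 km/h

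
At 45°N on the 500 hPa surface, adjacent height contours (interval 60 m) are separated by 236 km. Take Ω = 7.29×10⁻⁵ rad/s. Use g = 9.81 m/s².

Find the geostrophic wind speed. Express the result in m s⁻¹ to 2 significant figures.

Coriolis parameter at 45°N:
f = 2Ω sin φ = 2 × 7.29×10⁻⁵ × sin 45° = 1.03×10⁻⁴ s⁻¹
Height gradient: |∂Z/∂n| = 60 m / 236000 m = 2.54×10⁻⁴
On a pressure surface, geostrophic balance gives V_g = (g/f)|∂Z/∂n|:
V_g = 9.81 × 2.54×10⁻⁴ / 1.03×10⁻⁴ = 24.2 m/s

24 m s⁻¹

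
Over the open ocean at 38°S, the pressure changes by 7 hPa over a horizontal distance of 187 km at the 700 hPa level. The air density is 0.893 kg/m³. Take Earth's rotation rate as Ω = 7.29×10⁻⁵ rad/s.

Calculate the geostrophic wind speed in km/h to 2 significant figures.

170 km/h

Coriolis parameter at 38°S:
f = 2Ω sin φ = 2 × 7.29×10⁻⁵ × sin 38° = 8.98×10⁻⁵ s⁻¹
Pressure gradient: |∂P/∂n| = 700 Pa / 187000 m = 3.74×10⁻³ Pa/m
Geostrophic balance (pressure-gradient force = Coriolis force):
V_g = (1/(fρ)) |∂P/∂n| = 3.74×10⁻³ / (8.98×10⁻⁵ × 0.893) = 46.7 m/s
Converting: 46.7 m/s × 3.6 = 170 km/h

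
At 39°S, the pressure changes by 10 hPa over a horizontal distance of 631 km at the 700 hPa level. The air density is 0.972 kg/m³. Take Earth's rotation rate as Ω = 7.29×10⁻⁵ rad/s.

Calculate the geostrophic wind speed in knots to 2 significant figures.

35 knots

Coriolis parameter at 39°S:
f = 2Ω sin φ = 2 × 7.29×10⁻⁵ × sin 39° = 9.18×10⁻⁵ s⁻¹
Pressure gradient: |∂P/∂n| = 1000 Pa / 631000 m = 1.58×10⁻³ Pa/m
Geostrophic balance (pressure-gradient force = Coriolis force):
V_g = (1/(fρ)) |∂P/∂n| = 1.58×10⁻³ / (9.18×10⁻⁵ × 0.972) = 17.8 m/s
Converting: 17.8 m/s × 1.944 = 35 knots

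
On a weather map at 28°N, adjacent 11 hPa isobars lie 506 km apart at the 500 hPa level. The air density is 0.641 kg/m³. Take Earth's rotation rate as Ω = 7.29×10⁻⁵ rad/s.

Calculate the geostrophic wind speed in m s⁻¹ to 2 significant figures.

50 m s⁻¹

Coriolis parameter at 28°N:
f = 2Ω sin φ = 2 × 7.29×10⁻⁵ × sin 28° = 6.84×10⁻⁵ s⁻¹
Pressure gradient: |∂P/∂n| = 1100 Pa / 506000 m = 2.17×10⁻³ Pa/m
Geostrophic balance (pressure-gradient force = Coriolis force):
V_g = (1/(fρ)) |∂P/∂n| = 2.17×10⁻³ / (6.84×10⁻⁵ × 0.641) = 49.5 m/s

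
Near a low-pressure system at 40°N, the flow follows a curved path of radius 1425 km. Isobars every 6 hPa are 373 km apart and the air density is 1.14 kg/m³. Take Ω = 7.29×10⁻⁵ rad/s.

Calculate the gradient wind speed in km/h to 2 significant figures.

49 km/h

Coriolis parameter at 40°N:
f = 2Ω sin φ = 2 × 7.29×10⁻⁵ × sin 40° = 9.37×10⁻⁵ s⁻¹
Pressure gradient: |∂P/∂n| = 600 Pa / 373000 m = 1.61×10⁻³ Pa/m
Geostrophic speed: V_g = |∂P/∂n|/(fρ) = 1.61×10⁻³/(9.37×10⁻⁵ × 1.14) = 15.1 m/s
Around a low, centrifugal force acts outward with Coriolis, so pressure-gradient force balances both:
(1/ρ)|∂P/∂n| = fV + V²/R  →  V² + fR·V − fR·V_g = 0
With fR = 9.37×10⁻⁵ × 1425×10³ m = 134 m/s:
V = [−fR + √((fR)² + 4 fR V_g)]/2 = [−134 + √(134² + 4×134×15.1)]/2 = 13.7 m/s
Subgeostrophic (V < V_g = 15.1 m/s), as expected around a low.
Converting: 13.7 m/s × 3.6 = 49 km/h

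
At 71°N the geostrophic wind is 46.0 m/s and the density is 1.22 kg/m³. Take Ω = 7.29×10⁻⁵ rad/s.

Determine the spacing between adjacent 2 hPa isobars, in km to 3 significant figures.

25.9 km

Coriolis parameter at 71°N:
f = 2Ω sin φ = 2 × 7.29×10⁻⁵ × sin 71° = 1.38×10⁻⁴ s⁻¹
Geostrophic balance rearranged: |∂P/∂n| = f ρ V_g
|∂P/∂n| = 1.38×10⁻⁴ × 1.22 × 46.0 = 7.74×10⁻³ Pa/m
Isobar spacing: Δn = ΔP/|∂P/∂n| = 200 Pa / 7.74×10⁻³ Pa/m = 25851 m ≈ 25.9 km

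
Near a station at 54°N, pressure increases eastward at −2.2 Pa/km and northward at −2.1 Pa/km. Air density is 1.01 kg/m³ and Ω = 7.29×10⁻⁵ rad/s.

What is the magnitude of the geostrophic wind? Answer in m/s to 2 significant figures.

26 m/s

Coriolis parameter at 54°N:
f = 2Ω sin φ = 2 × 7.29×10⁻⁵ × sin 54° = 1.18×10⁻⁴ s⁻¹
Component geostrophic relations (x east, y north):
u_g = −(1/(fρ)) ∂P/∂y,  v_g = (1/(fρ)) ∂P/∂x
u_g = −(−2.1×10⁻³)/(1.18×10⁻⁴ × 1.01) = 17.6 m/s;  v_g = (−2.2×10⁻³)/(1.18×10⁻⁴ × 1.01) = −18.5 m/s
|V_g| = √(u_g² + v_g²) = 25.5 m/s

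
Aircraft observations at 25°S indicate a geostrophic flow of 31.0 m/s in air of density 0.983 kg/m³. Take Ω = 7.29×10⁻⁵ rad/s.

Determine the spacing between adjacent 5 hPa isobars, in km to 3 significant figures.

Coriolis parameter at 25°S:
f = 2Ω sin φ = 2 × 7.29×10⁻⁵ × sin 25° = 6.16×10⁻⁵ s⁻¹
Geostrophic balance rearranged: |∂P/∂n| = f ρ V_g
|∂P/∂n| = 6.16×10⁻⁵ × 0.983 × 31.0 = 1.88×10⁻³ Pa/m
Isobar spacing: Δn = ΔP/|∂P/∂n| = 500 Pa / 1.88×10⁻³ Pa/m = 266286 m ≈ 266 km

266 km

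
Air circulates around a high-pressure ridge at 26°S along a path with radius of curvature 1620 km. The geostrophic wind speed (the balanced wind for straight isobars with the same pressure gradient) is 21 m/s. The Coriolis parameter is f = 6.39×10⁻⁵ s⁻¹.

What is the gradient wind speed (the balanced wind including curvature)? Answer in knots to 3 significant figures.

56.9 knots

Around a high, pressure-gradient force acts outward with centrifugal, so Coriolis balances both:
fV = (1/ρ)|∂P/∂n| + V²/R  →  V² − fR·V + fR·V_g = 0
With fR = 6.39×10⁻⁵ × 1620×10³ m = 104 m/s:
V = [fR − √((fR)² − 4 fR V_g)]/2 = [104 − √(104² − 4×104×21)]/2 = 29.3 m/s
Supergeostrophic (V > V_g = 21 m/s), as expected around a high.
Converting: 29.3 m/s × 1.944 = 56.9 knots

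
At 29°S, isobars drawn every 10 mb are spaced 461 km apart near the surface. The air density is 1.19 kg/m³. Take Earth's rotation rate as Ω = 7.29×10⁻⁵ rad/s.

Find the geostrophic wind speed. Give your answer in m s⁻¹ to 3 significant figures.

Coriolis parameter at 29°S:
f = 2Ω sin φ = 2 × 7.29×10⁻⁵ × sin 29° = 7.07×10⁻⁵ s⁻¹
Pressure gradient: |∂P/∂n| = 1000 Pa / 461000 m = 2.17×10⁻³ Pa/m
Geostrophic balance (pressure-gradient force = Coriolis force):
V_g = (1/(fρ)) |∂P/∂n| = 2.17×10⁻³ / (7.07×10⁻⁵ × 1.19) = 25.8 m/s

25.8 m s⁻¹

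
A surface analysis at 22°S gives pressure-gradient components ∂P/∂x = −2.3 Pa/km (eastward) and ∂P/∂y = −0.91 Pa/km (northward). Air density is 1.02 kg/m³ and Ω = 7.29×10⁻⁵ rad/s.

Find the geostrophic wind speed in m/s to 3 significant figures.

44.4 m/s

Coriolis parameter at 22°S:
f = 2Ω sin φ = 2 × 7.29×10⁻⁵ × sin 22° = 5.46×10⁻⁵ s⁻¹
In the Southern Hemisphere f is negative: f = −5.46×10⁻⁵ s⁻¹.
Component geostrophic relations (x east, y north):
u_g = −(1/(fρ)) ∂P/∂y,  v_g = (1/(fρ)) ∂P/∂x
u_g = −(−0.91×10⁻³)/(−5.46×10⁻⁵ × 1.02) = −16.3 m/s;  v_g = (−2.3×10⁻³)/(−5.46×10⁻⁵ × 1.02) = 41.3 m/s
|V_g| = √(u_g² + v_g²) = 44.4 m/s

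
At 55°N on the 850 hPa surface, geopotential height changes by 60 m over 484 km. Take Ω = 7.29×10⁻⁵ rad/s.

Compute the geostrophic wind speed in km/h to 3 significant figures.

Coriolis parameter at 55°N:
f = 2Ω sin φ = 2 × 7.29×10⁻⁵ × sin 55° = 1.19×10⁻⁴ s⁻¹
Height gradient: |∂Z/∂n| = 60 m / 484000 m = 1.24×10⁻⁴
On a pressure surface, geostrophic balance gives V_g = (g/f)|∂Z/∂n|:
V_g = 9.81 × 1.24×10⁻⁴ / 1.19×10⁻⁴ = 10.2 m/s
Converting: 10.2 m/s × 3.6 = 36.7 km/h

36.7 km/h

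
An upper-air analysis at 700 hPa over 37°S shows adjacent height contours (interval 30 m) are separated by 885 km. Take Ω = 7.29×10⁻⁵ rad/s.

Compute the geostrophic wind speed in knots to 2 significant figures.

Coriolis parameter at 37°S:
f = 2Ω sin φ = 2 × 7.29×10⁻⁵ × sin 37° = 8.77×10⁻⁵ s⁻¹
Height gradient: |∂Z/∂n| = 30 m / 885000 m = 3.39×10⁻⁵
On a pressure surface, geostrophic balance gives V_g = (g/f)|∂Z/∂n|:
V_g = 9.81 × 3.39×10⁻⁵ / 8.77×10⁻⁵ = 3.79 m/s
Converting: 3.79 m/s × 1.944 = 7.4 knots

7.4 knots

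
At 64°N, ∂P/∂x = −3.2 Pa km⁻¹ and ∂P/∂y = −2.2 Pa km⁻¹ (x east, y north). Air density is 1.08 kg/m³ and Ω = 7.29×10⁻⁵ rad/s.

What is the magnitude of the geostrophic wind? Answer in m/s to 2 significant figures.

Coriolis parameter at 64°N:
f = 2Ω sin φ = 2 × 7.29×10⁻⁵ × sin 64° = 1.31×10⁻⁴ s⁻¹
Component geostrophic relations (x east, y north):
u_g = −(1/(fρ)) ∂P/∂y,  v_g = (1/(fρ)) ∂P/∂x
u_g = −(−2.2×10⁻³)/(1.31×10⁻⁴ × 1.08) = 15.5 m/s;  v_g = (−3.2×10⁻³)/(1.31×10⁻⁴ × 1.08) = −22.6 m/s
|V_g| = √(u_g² + v_g²) = 27.4 m/s

27 m/s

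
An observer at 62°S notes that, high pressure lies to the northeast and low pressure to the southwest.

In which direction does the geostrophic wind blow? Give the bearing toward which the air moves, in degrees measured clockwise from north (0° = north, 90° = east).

135°

The pressure-gradient force points toward the southwest (bearing 225°).
Geostrophic balance: in the Southern Hemisphere the Coriolis force deflects motion to the left, so the geostrophic wind blows 90° to the left of the pressure-gradient force (low pressure on the right).
Rotating 225° by 90° counterclockwise gives 135° — the wind blows toward the southeast.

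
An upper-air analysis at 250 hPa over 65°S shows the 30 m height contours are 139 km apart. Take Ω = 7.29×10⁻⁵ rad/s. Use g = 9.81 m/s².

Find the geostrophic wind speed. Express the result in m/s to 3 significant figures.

16.0 m/s

Coriolis parameter at 65°S:
f = 2Ω sin φ = 2 × 7.29×10⁻⁵ × sin 65° = 1.32×10⁻⁴ s⁻¹
Height gradient: |∂Z/∂n| = 30 m / 139000 m = 2.16×10⁻⁴
On a pressure surface, geostrophic balance gives V_g = (g/f)|∂Z/∂n|:
V_g = 9.81 × 2.16×10⁻⁴ / 1.32×10⁻⁴ = 16.0 m/s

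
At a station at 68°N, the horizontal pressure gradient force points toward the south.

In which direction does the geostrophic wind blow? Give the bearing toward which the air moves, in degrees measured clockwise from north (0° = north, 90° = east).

270°

The pressure-gradient force points toward the south (bearing 180°).
Geostrophic balance: in the Northern Hemisphere the Coriolis force deflects motion to the right, so the geostrophic wind blows 90° to the right of the pressure-gradient force (low pressure on the left).
Rotating 180° by 90° clockwise gives 270° — the wind blows toward the west.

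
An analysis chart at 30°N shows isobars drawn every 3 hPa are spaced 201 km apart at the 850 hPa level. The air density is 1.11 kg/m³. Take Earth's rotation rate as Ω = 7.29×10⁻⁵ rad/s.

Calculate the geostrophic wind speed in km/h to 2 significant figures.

Coriolis parameter at 30°N:
f = 2Ω sin φ = 2 × 7.29×10⁻⁵ × sin 30° = 7.29×10⁻⁵ s⁻¹
Pressure gradient: |∂P/∂n| = 300 Pa / 201000 m = 1.49×10⁻³ Pa/m
Geostrophic balance (pressure-gradient force = Coriolis force):
V_g = (1/(fρ)) |∂P/∂n| = 1.49×10⁻³ / (7.29×10⁻⁵ × 1.11) = 18.4 m/s
Converting: 18.4 m/s × 3.6 = 66 km/h

66 km/h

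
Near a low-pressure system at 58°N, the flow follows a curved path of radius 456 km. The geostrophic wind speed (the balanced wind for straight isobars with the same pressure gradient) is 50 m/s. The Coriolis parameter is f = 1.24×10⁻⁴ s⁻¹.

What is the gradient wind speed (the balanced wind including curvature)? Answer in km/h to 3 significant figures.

Around a low, centrifugal force acts outward with Coriolis, so pressure-gradient force balances both:
(1/ρ)|∂P/∂n| = fV + V²/R  →  V² + fR·V − fR·V_g = 0
With fR = 1.24×10⁻⁴ × 456×10³ m = 56.5 m/s:
V = [−fR + √((fR)² + 4 fR V_g)]/2 = [−56.5 + √(56.5² + 4×56.5×50)]/2 = 31.9 m/s
Subgeostrophic (V < V_g = 50 m/s), as expected around a low.
Converting: 31.9 m/s × 3.6 = 115 km/h

115 km/h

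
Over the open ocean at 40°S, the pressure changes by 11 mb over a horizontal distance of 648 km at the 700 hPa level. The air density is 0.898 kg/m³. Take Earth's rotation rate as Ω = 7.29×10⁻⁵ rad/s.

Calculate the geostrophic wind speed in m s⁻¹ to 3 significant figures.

20.2 m s⁻¹

Coriolis parameter at 40°S:
f = 2Ω sin φ = 2 × 7.29×10⁻⁵ × sin 40° = 9.37×10⁻⁵ s⁻¹
Pressure gradient: |∂P/∂n| = 1100 Pa / 648000 m = 1.70×10⁻³ Pa/m
Geostrophic balance (pressure-gradient force = Coriolis force):
V_g = (1/(fρ)) |∂P/∂n| = 1.70×10⁻³ / (9.37×10⁻⁵ × 0.898) = 20.2 m/s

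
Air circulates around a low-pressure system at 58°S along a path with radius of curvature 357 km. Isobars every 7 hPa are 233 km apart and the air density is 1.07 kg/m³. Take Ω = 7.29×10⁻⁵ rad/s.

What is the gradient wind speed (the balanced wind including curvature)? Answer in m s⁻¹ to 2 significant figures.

Coriolis parameter at 58°S:
f = 2Ω sin φ = 2 × 7.29×10⁻⁵ × sin 58° = 1.24×10⁻⁴ s⁻¹
Pressure gradient: |∂P/∂n| = 700 Pa / 233000 m = 3.00×10⁻³ Pa/m
Geostrophic speed: V_g = |∂P/∂n|/(fρ) = 3.00×10⁻³/(1.24×10⁻⁴ × 1.07) = 22.7 m/s
Around a low, centrifugal force acts outward with Coriolis, so pressure-gradient force balances both:
(1/ρ)|∂P/∂n| = fV + V²/R  →  V² + fR·V − fR·V_g = 0
With fR = 1.24×10⁻⁴ × 357×10³ m = 44.1 m/s:
V = [−fR + √((fR)² + 4 fR V_g)]/2 = [−44.1 + √(44.1² + 4×44.1×22.7)]/2 = 16.5 m/s
Subgeostrophic (V < V_g = 22.7 m/s), as expected around a low.

17 m s⁻¹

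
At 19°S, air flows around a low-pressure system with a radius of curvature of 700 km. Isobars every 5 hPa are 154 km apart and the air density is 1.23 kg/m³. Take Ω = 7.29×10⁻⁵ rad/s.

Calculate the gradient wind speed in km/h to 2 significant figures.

110 km/h

Coriolis parameter at 19°S:
f = 2Ω sin φ = 2 × 7.29×10⁻⁵ × sin 19° = 4.75×10⁻⁵ s⁻¹
Pressure gradient: |∂P/∂n| = 500 Pa / 154000 m = 3.25×10⁻³ Pa/m
Geostrophic speed: V_g = |∂P/∂n|/(fρ) = 3.25×10⁻³/(4.75×10⁻⁵ × 1.23) = 55.6 m/s
Around a low, centrifugal force acts outward with Coriolis, so pressure-gradient force balances both:
(1/ρ)|∂P/∂n| = fV + V²/R  →  V² + fR·V − fR·V_g = 0
With fR = 4.75×10⁻⁵ × 700×10³ m = 33.2 m/s:
V = [−fR + √((fR)² + 4 fR V_g)]/2 = [−33.2 + √(33.2² + 4×33.2×55.6)]/2 = 29.5 m/s
Subgeostrophic (V < V_g = 55.6 m/s), as expected around a low.
Converting: 29.5 m/s × 3.6 = 110 km/h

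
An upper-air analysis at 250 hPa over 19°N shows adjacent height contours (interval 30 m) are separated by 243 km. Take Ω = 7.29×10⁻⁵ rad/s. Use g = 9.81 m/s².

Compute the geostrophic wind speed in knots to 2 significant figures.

Coriolis parameter at 19°N:
f = 2Ω sin φ = 2 × 7.29×10⁻⁵ × sin 19° = 4.75×10⁻⁵ s⁻¹
Height gradient: |∂Z/∂n| = 30 m / 243000 m = 1.23×10⁻⁴
On a pressure surface, geostrophic balance gives V_g = (g/f)|∂Z/∂n|:
V_g = 9.81 × 1.23×10⁻⁴ / 4.75×10⁻⁵ = 25.5 m/s
Converting: 25.5 m/s × 1.944 = 50 knots

50 knots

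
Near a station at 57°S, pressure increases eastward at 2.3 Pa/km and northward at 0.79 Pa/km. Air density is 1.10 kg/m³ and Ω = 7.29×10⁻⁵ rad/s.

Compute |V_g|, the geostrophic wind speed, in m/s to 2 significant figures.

18 m/s

Coriolis parameter at 57°S:
f = 2Ω sin φ = 2 × 7.29×10⁻⁵ × sin 57° = 1.22×10⁻⁴ s⁻¹
In the Southern Hemisphere f is negative: f = −1.22×10⁻⁴ s⁻¹.
Component geostrophic relations (x east, y north):
u_g = −(1/(fρ)) ∂P/∂y,  v_g = (1/(fρ)) ∂P/∂x
u_g = −(0.79×10⁻³)/(−1.22×10⁻⁴ × 1.10) = 5.87 m/s;  v_g = (2.3×10⁻³)/(−1.22×10⁻⁴ × 1.10) = −17.1 m/s
|V_g| = √(u_g² + v_g²) = 18.1 m/s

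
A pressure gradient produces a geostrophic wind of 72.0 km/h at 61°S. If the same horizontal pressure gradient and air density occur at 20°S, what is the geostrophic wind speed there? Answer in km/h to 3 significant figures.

With the same pressure gradient and density, V_g ∝ 1/f ∝ 1/sin φ.
V₂ = V₁ · sin φ₁ / sin φ₂ = 72.0 × sin 61° / sin 20°
V₂ = 72.0 × 0.8746/0.3420 = 184 km/h

184 km/h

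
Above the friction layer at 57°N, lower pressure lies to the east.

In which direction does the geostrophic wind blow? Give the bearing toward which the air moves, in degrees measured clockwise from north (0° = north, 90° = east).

The pressure-gradient force points toward the east (bearing 090°).
Geostrophic balance: in the Northern Hemisphere the Coriolis force deflects motion to the right, so the geostrophic wind blows 90° to the right of the pressure-gradient force (low pressure on the left).
Rotating 090° by 90° clockwise gives 180° — the wind blows toward the south.

180°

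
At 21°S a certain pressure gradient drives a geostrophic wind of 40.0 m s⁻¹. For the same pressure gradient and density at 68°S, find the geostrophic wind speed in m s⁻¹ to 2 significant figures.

With the same pressure gradient and density, V_g ∝ 1/f ∝ 1/sin φ.
V₂ = V₁ · sin φ₁ / sin φ₂ = 40.0 × sin 21° / sin 68°
V₂ = 40.0 × 0.3584/0.9272 = 15 m s⁻¹

15 m s⁻¹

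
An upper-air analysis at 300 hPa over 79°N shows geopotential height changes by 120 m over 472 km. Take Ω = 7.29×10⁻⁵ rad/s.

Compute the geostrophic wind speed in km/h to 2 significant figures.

Coriolis parameter at 79°N:
f = 2Ω sin φ = 2 × 7.29×10⁻⁵ × sin 79° = 1.43×10⁻⁴ s⁻¹
Height gradient: |∂Z/∂n| = 120 m / 472000 m = 2.54×10⁻⁴
On a pressure surface, geostrophic balance gives V_g = (g/f)|∂Z/∂n|:
V_g = 9.81 × 2.54×10⁻⁴ / 1.43×10⁻⁴ = 17.4 m/s
Converting: 17.4 m/s × 3.6 = 63 km/h

63 km/h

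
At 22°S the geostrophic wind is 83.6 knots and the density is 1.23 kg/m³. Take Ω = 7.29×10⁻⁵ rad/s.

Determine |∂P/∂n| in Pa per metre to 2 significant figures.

Coriolis parameter at 22°S:
f = 2Ω sin φ = 2 × 7.29×10⁻⁵ × sin 22° = 5.46×10⁻⁵ s⁻¹
Wind speed in SI: 83.6 knots = 43.0 m/s
Geostrophic balance rearranged: |∂P/∂n| = f ρ V_g
|∂P/∂n| = 5.46×10⁻⁵ × 1.23 × 43.0 = 2.89×10⁻³ Pa/m

2.9×10⁻³ Pa/m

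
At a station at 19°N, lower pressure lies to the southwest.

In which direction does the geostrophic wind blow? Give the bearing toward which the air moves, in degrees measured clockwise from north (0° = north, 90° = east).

The pressure-gradient force points toward the southwest (bearing 225°).
Geostrophic balance: in the Northern Hemisphere the Coriolis force deflects motion to the right, so the geostrophic wind blows 90° to the right of the pressure-gradient force (low pressure on the left).
Rotating 225° by 90° clockwise gives 315° — the wind blows toward the northwest.

315°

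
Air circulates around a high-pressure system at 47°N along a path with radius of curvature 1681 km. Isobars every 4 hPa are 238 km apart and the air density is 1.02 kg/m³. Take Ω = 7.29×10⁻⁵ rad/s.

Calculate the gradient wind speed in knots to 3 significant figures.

Coriolis parameter at 47°N:
f = 2Ω sin φ = 2 × 7.29×10⁻⁵ × sin 47° = 1.07×10⁻⁴ s⁻¹
Pressure gradient: |∂P/∂n| = 400 Pa / 238000 m = 1.68×10⁻³ Pa/m
Geostrophic speed: V_g = |∂P/∂n|/(fρ) = 1.68×10⁻³/(1.07×10⁻⁴ × 1.02) = 15.5 m/s
Around a high, pressure-gradient force acts outward with centrifugal, so Coriolis balances both:
fV = (1/ρ)|∂P/∂n| + V²/R  →  V² − fR·V + fR·V_g = 0
With fR = 1.07×10⁻⁴ × 1681×10³ m = 179 m/s:
V = [fR − √((fR)² − 4 fR V_g)]/2 = [179 − √(179² − 4×179×15.5)]/2 = 17.1 m/s
Supergeostrophic (V > V_g = 15.5 m/s), as expected around a high.
Converting: 17.1 m/s × 1.944 = 33.2 knots

33.2 knots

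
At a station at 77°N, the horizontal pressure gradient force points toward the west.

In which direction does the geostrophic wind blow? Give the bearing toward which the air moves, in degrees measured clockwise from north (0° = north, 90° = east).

The pressure-gradient force points toward the west (bearing 270°).
Geostrophic balance: in the Northern Hemisphere the Coriolis force deflects motion to the right, so the geostrophic wind blows 90° to the right of the pressure-gradient force (low pressure on the left).
Rotating 270° by 90° clockwise gives 000° — the wind blows toward the north.

000°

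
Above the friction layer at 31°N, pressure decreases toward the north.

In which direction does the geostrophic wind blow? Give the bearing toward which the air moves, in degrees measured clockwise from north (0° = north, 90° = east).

The pressure-gradient force points toward the north (bearing 000°).
Geostrophic balance: in the Northern Hemisphere the Coriolis force deflects motion to the right, so the geostrophic wind blows 90° to the right of the pressure-gradient force (low pressure on the left).
Rotating 000° by 90° clockwise gives 090° — the wind blows toward the east.

090°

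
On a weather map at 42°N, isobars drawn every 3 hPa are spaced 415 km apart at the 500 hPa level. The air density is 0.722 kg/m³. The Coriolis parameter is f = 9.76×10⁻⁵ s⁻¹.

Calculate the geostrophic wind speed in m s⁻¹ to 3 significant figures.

Pressure gradient: |∂P/∂n| = 300 Pa / 415000 m = 7.23×10⁻⁴ Pa/m
Geostrophic balance (pressure-gradient force = Coriolis force):
V_g = (1/(fρ)) |∂P/∂n| = 7.23×10⁻⁴ / (9.76×10⁻⁵ × 0.722) = 10.3 m/s

10.3 m s⁻¹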